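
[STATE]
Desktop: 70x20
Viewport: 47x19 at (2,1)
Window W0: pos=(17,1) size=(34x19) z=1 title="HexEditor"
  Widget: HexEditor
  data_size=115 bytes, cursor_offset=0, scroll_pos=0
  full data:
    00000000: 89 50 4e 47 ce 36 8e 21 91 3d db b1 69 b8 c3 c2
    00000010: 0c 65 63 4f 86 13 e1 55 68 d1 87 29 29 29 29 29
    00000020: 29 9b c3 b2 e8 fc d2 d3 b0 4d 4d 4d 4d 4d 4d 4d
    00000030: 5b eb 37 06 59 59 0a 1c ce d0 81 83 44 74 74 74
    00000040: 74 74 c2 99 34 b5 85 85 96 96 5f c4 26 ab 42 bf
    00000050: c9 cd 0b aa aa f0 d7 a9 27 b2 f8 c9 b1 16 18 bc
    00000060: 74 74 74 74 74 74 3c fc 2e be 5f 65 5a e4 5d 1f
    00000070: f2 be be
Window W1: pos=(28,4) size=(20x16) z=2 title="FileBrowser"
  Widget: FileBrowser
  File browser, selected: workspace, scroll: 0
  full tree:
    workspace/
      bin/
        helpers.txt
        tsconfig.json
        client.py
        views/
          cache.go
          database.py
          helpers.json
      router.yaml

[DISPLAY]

               ┏━━━━━━━━━━━━━━━━━━━━━━━━━━━━━━━
               ┃ HexEditor                     
               ┠───────────────────────────────
               ┃00000000  ┏━━━━━━━━━━━━━━━━━━┓ 
               ┃00000010  ┃ FileBrowser      ┃ 
               ┃00000020  ┠──────────────────┨ 
               ┃00000030  ┃> [-] workspace/  ┃ 
               ┃00000040  ┃    [+] bin/      ┃ 
               ┃00000050  ┃    router.yaml   ┃ 
               ┃00000060  ┃                  ┃ 
               ┃00000070  ┃                  ┃ 
               ┃          ┃                  ┃ 
               ┃          ┃                  ┃ 
               ┃          ┃                  ┃ 
               ┃          ┃                  ┃ 
               ┃          ┃                  ┃ 
               ┃          ┃                  ┃ 
               ┃          ┃                  ┃ 
               ┗━━━━━━━━━━┗━━━━━━━━━━━━━━━━━━┛━


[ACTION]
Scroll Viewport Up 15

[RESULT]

                                               
               ┏━━━━━━━━━━━━━━━━━━━━━━━━━━━━━━━
               ┃ HexEditor                     
               ┠───────────────────────────────
               ┃00000000  ┏━━━━━━━━━━━━━━━━━━┓ 
               ┃00000010  ┃ FileBrowser      ┃ 
               ┃00000020  ┠──────────────────┨ 
               ┃00000030  ┃> [-] workspace/  ┃ 
               ┃00000040  ┃    [+] bin/      ┃ 
               ┃00000050  ┃    router.yaml   ┃ 
               ┃00000060  ┃                  ┃ 
               ┃00000070  ┃                  ┃ 
               ┃          ┃                  ┃ 
               ┃          ┃                  ┃ 
               ┃          ┃                  ┃ 
               ┃          ┃                  ┃ 
               ┃          ┃                  ┃ 
               ┃          ┃                  ┃ 
               ┃          ┃                  ┃ 


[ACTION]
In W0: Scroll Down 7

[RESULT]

                                               
               ┏━━━━━━━━━━━━━━━━━━━━━━━━━━━━━━━
               ┃ HexEditor                     
               ┠───────────────────────────────
               ┃00000070  ┏━━━━━━━━━━━━━━━━━━┓ 
               ┃          ┃ FileBrowser      ┃ 
               ┃          ┠──────────────────┨ 
               ┃          ┃> [-] workspace/  ┃ 
               ┃          ┃    [+] bin/      ┃ 
               ┃          ┃    router.yaml   ┃ 
               ┃          ┃                  ┃ 
               ┃          ┃                  ┃ 
               ┃          ┃                  ┃ 
               ┃          ┃                  ┃ 
               ┃          ┃                  ┃ 
               ┃          ┃                  ┃ 
               ┃          ┃                  ┃ 
               ┃          ┃                  ┃ 
               ┃          ┃                  ┃ 


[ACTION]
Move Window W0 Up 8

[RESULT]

               ┏━━━━━━━━━━━━━━━━━━━━━━━━━━━━━━━
               ┃ HexEditor                     
               ┠───────────────────────────────
               ┃00000070  f2 be be             
               ┃          ┏━━━━━━━━━━━━━━━━━━┓ 
               ┃          ┃ FileBrowser      ┃ 
               ┃          ┠──────────────────┨ 
               ┃          ┃> [-] workspace/  ┃ 
               ┃          ┃    [+] bin/      ┃ 
               ┃          ┃    router.yaml   ┃ 
               ┃          ┃                  ┃ 
               ┃          ┃                  ┃ 
               ┃          ┃                  ┃ 
               ┃          ┃                  ┃ 
               ┃          ┃                  ┃ 
               ┃          ┃                  ┃ 
               ┃          ┃                  ┃ 
               ┃          ┃                  ┃ 
               ┗━━━━━━━━━━┃                  ┃━


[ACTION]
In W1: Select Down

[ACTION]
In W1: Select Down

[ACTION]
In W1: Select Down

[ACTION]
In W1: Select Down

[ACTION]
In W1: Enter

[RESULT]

               ┏━━━━━━━━━━━━━━━━━━━━━━━━━━━━━━━
               ┃ HexEditor                     
               ┠───────────────────────────────
               ┃00000070  f2 be be             
               ┃          ┏━━━━━━━━━━━━━━━━━━┓ 
               ┃          ┃ FileBrowser      ┃ 
               ┃          ┠──────────────────┨ 
               ┃          ┃  [-] workspace/  ┃ 
               ┃          ┃    [+] bin/      ┃ 
               ┃          ┃  > router.yaml   ┃ 
               ┃          ┃                  ┃ 
               ┃          ┃                  ┃ 
               ┃          ┃                  ┃ 
               ┃          ┃                  ┃ 
               ┃          ┃                  ┃ 
               ┃          ┃                  ┃ 
               ┃          ┃                  ┃ 
               ┃          ┃                  ┃ 
               ┗━━━━━━━━━━┃                  ┃━


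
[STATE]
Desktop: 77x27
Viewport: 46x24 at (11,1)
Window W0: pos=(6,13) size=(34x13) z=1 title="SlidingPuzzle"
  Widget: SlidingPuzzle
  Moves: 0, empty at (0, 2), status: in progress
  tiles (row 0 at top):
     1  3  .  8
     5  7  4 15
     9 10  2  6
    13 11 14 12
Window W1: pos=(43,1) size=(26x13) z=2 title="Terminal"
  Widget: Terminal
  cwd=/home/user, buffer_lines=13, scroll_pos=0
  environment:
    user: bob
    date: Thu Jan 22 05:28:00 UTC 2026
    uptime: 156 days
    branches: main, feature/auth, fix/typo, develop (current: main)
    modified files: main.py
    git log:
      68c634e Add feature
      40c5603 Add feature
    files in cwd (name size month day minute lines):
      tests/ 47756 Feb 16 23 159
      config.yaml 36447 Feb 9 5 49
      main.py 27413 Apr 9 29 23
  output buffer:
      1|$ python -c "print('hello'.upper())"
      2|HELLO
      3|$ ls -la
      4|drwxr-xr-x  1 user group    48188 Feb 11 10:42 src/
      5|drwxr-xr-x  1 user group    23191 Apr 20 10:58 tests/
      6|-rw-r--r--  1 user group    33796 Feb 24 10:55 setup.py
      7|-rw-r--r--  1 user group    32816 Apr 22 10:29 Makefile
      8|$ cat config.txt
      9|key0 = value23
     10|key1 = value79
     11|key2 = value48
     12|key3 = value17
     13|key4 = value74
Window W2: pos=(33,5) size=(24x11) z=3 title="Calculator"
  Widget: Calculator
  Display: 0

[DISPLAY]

                                ┏━━━━━━━━━━━━━
                                ┃ Terminal    
                                ┠─────────────
                                ┃$ python -c "
                      ┏━━━━━━━━━━━━━━━━━━━━━━┓
                      ┃ Calculator           ┃
                      ┠──────────────────────┨
                      ┃                     0┃
                      ┃┌───┬───┬───┬───┐     ┃
                      ┃│ 7 │ 8 │ 9 │ ÷ │     ┃
                      ┃├───┼───┼───┼───┤     ┃
                      ┃│ 4 │ 5 │ 6 │ × │     ┃
━━━━━━━━━━━━━━━━━━━━━━┃├───┼───┼───┼───┤     ┃
dingPuzzle            ┃│ 1 │ 2 │ 3 │ - │     ┃
──────────────────────┗━━━━━━━━━━━━━━━━━━━━━━┛
─┬────┬────┬────┐           ┃                 
 │  3 │    │  8 │           ┃                 
─┼────┼────┼────┤           ┃                 
 │  7 │  4 │ 15 │           ┃                 
─┼────┼────┼────┤           ┃                 
 │ 10 │  2 │  6 │           ┃                 
─┼────┼────┼────┤           ┃                 
 │ 11 │ 14 │ 12 │           ┃                 
─┴────┴────┴────┘           ┃                 


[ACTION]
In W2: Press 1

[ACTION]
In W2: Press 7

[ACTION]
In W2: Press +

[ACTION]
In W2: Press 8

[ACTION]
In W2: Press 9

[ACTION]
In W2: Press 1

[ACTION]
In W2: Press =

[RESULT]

                                ┏━━━━━━━━━━━━━
                                ┃ Terminal    
                                ┠─────────────
                                ┃$ python -c "
                      ┏━━━━━━━━━━━━━━━━━━━━━━┓
                      ┃ Calculator           ┃
                      ┠──────────────────────┨
                      ┃                   908┃
                      ┃┌───┬───┬───┬───┐     ┃
                      ┃│ 7 │ 8 │ 9 │ ÷ │     ┃
                      ┃├───┼───┼───┼───┤     ┃
                      ┃│ 4 │ 5 │ 6 │ × │     ┃
━━━━━━━━━━━━━━━━━━━━━━┃├───┼───┼───┼───┤     ┃
dingPuzzle            ┃│ 1 │ 2 │ 3 │ - │     ┃
──────────────────────┗━━━━━━━━━━━━━━━━━━━━━━┛
─┬────┬────┬────┐           ┃                 
 │  3 │    │  8 │           ┃                 
─┼────┼────┼────┤           ┃                 
 │  7 │  4 │ 15 │           ┃                 
─┼────┼────┼────┤           ┃                 
 │ 10 │  2 │  6 │           ┃                 
─┼────┼────┼────┤           ┃                 
 │ 11 │ 14 │ 12 │           ┃                 
─┴────┴────┴────┘           ┃                 


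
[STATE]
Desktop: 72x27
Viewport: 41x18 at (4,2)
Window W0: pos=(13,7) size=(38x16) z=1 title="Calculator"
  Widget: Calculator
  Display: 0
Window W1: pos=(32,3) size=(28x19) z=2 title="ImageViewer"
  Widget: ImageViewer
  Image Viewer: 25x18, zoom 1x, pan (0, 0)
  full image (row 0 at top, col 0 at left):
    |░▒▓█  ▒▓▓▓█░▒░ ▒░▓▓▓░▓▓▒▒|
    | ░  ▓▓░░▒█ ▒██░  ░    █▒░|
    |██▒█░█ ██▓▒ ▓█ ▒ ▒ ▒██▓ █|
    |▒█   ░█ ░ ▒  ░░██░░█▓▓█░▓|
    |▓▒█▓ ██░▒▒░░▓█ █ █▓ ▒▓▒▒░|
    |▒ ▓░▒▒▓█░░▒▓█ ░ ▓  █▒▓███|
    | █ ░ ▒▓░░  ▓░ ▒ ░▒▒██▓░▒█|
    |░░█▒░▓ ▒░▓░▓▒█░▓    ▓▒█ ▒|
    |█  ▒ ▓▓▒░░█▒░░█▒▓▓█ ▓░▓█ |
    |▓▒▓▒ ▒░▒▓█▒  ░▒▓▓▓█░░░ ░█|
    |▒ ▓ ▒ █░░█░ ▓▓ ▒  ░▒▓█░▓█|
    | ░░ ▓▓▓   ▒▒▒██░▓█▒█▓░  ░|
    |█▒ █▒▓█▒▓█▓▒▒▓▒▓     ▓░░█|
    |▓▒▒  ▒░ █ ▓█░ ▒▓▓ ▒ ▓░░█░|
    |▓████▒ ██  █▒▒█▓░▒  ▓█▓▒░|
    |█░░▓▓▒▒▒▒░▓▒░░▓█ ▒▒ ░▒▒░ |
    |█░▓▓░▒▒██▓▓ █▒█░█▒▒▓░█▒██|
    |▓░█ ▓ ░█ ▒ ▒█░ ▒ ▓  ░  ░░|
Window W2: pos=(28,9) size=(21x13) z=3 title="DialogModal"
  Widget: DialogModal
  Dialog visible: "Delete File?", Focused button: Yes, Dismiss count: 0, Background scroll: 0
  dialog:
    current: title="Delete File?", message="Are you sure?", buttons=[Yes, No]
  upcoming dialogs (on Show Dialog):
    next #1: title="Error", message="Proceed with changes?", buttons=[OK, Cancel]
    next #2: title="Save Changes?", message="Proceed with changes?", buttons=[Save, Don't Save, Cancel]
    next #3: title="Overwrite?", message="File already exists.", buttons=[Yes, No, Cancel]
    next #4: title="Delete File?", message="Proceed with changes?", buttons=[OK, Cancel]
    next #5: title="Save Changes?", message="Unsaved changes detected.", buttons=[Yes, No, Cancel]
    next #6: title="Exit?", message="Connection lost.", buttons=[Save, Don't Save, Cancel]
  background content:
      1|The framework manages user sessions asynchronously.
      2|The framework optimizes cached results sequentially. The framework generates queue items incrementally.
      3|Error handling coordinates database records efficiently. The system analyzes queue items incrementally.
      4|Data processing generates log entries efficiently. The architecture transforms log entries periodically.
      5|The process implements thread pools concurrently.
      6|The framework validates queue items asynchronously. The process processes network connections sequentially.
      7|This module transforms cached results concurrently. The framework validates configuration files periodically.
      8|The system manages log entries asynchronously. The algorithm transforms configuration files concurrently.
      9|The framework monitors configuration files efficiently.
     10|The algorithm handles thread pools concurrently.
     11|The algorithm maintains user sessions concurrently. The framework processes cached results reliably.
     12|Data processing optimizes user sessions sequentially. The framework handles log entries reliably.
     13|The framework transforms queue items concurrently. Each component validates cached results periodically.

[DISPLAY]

                                         
                            ┏━━━━━━━━━━━━
                            ┃ ImageViewer
                            ┠────────────
                            ┃░▒▓█  ▒▓▓▓█░
         ┏━━━━━━━━━━━━━━━━━━┃ ░  ▓▓░░▒█ ▒
         ┃ Calculator       ┃██▒█░█ ██▓▒ 
         ┠──────────────┏━━━━━━━━━━━━━━━━
         ┃              ┃ DialogModal    
         ┃┌───┬───┬───┬─┠────────────────
         ┃│ 7 │ 8 │ 9 │ ┃The framework ma
         ┃├───┼───┼───┼─┃The framework op
         ┃│ 4 │ 5 │ 6 │ ┃Er┌─────────────
         ┃├───┼───┼───┼─┃Da│ Delete File?
         ┃│ 1 │ 2 │ 3 │ ┃Th│Are you sure?
         ┃├───┼───┼───┼─┃Th│  [Yes]  No  
         ┃│ 0 │ . │ = │ ┃Th└─────────────
         ┃├───┼───┼───┼─┃The system manag


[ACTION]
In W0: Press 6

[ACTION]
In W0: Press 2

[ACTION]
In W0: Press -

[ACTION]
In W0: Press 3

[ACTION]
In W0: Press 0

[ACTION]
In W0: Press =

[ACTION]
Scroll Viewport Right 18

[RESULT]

                                         
          ┏━━━━━━━━━━━━━━━━━━━━━━━━━━┓   
          ┃ ImageViewer              ┃   
          ┠──────────────────────────┨   
          ┃░▒▓█  ▒▓▓▓█░▒░ ▒░▓▓▓░▓▓▒▒ ┃   
━━━━━━━━━━┃ ░  ▓▓░░▒█ ▒██░  ░    █▒░ ┃   
tor       ┃██▒█░█ ██▓▒ ▓█ ▒ ▒ ▒██▓ █ ┃   
──────┏━━━━━━━━━━━━━━━━━━━┓█░░█▓▓█░▓ ┃   
      ┃ DialogModal       ┃ █▓ ▒▓▒▒░ ┃   
┬───┬─┠───────────────────┨▓  █▒▓███ ┃   
│ 9 │ ┃The framework manag┃░▒▒██▓░▒█ ┃   
┼───┼─┃The framework optim┃    ▓▒█ ▒ ┃   
│ 6 │ ┃Er┌─────────────┐or┃▓▓█ ▓░▓█  ┃   
┼───┼─┃Da│ Delete File?│en┃▓▓█░░░ ░█ ┃   
│ 3 │ ┃Th│Are you sure?│me┃  ░▒▓█░▓█ ┃   
┼───┼─┃Th│  [Yes]  No  │id┃▓█▒█▓░  ░ ┃   
│ = │ ┃Th└─────────────┘fo┃     ▓░░█ ┃   
┼───┼─┃The system manages ┃▓ ▒ ▓░░█░ ┃   


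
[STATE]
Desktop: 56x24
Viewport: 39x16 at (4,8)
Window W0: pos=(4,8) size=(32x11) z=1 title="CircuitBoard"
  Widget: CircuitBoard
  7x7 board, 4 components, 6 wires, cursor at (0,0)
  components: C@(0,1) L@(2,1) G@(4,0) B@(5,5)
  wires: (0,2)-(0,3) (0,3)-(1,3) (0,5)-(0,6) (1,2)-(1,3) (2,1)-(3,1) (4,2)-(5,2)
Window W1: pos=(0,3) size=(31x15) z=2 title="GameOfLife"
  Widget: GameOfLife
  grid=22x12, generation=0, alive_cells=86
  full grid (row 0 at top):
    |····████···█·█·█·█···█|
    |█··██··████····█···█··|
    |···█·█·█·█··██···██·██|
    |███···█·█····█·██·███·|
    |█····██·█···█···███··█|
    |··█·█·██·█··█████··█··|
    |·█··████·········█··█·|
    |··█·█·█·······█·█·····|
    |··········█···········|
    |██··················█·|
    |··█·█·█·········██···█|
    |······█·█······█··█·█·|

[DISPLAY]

█·█·█·█··██···██·██       ┃━━━━┓       
···█·█····█·██·███·       ┃    ┃       
··██·█···█···███··█       ┃────┨       
·█·██·█··█████··█··       ┃    ┃       
·████·········█··█·       ┃─ · ┃       
·█·█·······█·█·····       ┃    ┃       
·······█···········       ┃    ┃       
·················█·       ┃    ┃       
·█·█·········██···█       ┃    ┃       
━━━━━━━━━━━━━━━━━━━━━━━━━━┛    ┃       
┗━━━━━━━━━━━━━━━━━━━━━━━━━━━━━━┛       
                                       
                                       
                                       
                                       
                                       


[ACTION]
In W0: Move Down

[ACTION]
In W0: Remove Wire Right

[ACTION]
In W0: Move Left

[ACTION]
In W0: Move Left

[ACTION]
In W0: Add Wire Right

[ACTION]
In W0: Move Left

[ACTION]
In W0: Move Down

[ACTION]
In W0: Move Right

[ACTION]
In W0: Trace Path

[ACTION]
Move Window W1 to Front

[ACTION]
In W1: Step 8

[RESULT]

··██···········██··       ┃━━━━┓       
█··█···············       ┃    ┃       
███················       ┃────┨       
·█·······██········       ┃    ┃       
···················       ┃─ · ┃       
···············█···       ┃    ┃       
···············██··       ┃    ┃       
█·············█·█··       ┃    ┃       
█··················       ┃    ┃       
━━━━━━━━━━━━━━━━━━━━━━━━━━┛    ┃       
┗━━━━━━━━━━━━━━━━━━━━━━━━━━━━━━┛       
                                       
                                       
                                       
                                       
                                       


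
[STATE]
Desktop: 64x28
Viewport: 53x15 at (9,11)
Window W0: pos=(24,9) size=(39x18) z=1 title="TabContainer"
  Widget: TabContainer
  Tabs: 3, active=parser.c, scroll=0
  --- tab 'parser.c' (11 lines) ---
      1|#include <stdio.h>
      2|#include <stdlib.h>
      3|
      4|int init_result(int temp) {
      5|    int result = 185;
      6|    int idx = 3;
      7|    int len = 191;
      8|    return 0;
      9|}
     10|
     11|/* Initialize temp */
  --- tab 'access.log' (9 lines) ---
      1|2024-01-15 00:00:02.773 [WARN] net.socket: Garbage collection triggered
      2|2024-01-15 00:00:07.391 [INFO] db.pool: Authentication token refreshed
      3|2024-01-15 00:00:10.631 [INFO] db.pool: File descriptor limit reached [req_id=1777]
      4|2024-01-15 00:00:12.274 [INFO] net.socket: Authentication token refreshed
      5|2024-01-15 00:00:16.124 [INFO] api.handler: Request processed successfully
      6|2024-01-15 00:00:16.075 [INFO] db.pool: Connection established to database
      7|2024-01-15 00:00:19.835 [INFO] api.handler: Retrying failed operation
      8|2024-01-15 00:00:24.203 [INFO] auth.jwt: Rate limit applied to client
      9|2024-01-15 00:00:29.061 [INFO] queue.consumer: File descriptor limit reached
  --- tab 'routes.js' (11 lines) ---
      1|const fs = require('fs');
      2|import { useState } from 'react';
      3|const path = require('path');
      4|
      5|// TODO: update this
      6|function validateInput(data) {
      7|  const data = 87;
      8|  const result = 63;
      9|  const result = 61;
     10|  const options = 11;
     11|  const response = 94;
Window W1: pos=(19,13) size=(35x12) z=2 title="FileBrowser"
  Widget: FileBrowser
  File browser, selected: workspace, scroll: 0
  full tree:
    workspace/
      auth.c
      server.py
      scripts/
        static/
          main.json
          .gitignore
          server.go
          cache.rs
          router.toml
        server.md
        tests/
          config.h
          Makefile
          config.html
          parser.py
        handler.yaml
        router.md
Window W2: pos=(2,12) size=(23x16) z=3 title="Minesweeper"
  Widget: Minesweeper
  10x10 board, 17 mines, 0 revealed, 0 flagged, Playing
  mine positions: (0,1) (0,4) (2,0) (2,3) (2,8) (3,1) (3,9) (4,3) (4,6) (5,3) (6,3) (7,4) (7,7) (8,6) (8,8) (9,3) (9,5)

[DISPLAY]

               ┠─────────────────────────────────────
━━━━━━━━━━━━━━━┓[parser.c]│ access.log │ routes.js   
weeper         ┃━━━━━━━━━━━━━━━━━━━━━━━━━━━━┓────────
───────────────┨Browser                     ┃        
■■■■           ┃────────────────────────────┨        
■■■■           ┃ workspace/                 ┃        
■■■■           ┃uth.c                       ┃        
■■■■           ┃erver.py                    ┃        
■■■■           ┃+] scripts/                 ┃        
■■■■           ┃                            ┃        
■■■■           ┃                            ┃        
■■■■           ┃                            ┃        
■■■■           ┃                            ┃        
■■■■           ┃━━━━━━━━━━━━━━━━━━━━━━━━━━━━┛        
               ┃                                     


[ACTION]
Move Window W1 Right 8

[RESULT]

               ┠─────────────────────────────────────
━━━━━━━━━━━━━━━┓[parser.c]│ access.log │ routes.js   
weeper         ┃──┏━━━━━━━━━━━━━━━━━━━━━━━━━━━━━━━━━┓
───────────────┨#i┃ FileBrowser                     ┃
■■■■           ┃#i┠─────────────────────────────────┨
■■■■           ┃  ┃> [-] workspace/                 ┃
■■■■           ┃in┃    auth.c                       ┃
■■■■           ┃  ┃    server.py                    ┃
■■■■           ┃  ┃    [+] scripts/                 ┃
■■■■           ┃  ┃                                 ┃
■■■■           ┃  ┃                                 ┃
■■■■           ┃} ┃                                 ┃
■■■■           ┃  ┃                                 ┃
■■■■           ┃/*┗━━━━━━━━━━━━━━━━━━━━━━━━━━━━━━━━━┛
               ┃                                     


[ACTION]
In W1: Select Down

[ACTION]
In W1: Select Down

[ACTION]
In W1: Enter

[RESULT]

               ┠─────────────────────────────────────
━━━━━━━━━━━━━━━┓[parser.c]│ access.log │ routes.js   
weeper         ┃──┏━━━━━━━━━━━━━━━━━━━━━━━━━━━━━━━━━┓
───────────────┨#i┃ FileBrowser                     ┃
■■■■           ┃#i┠─────────────────────────────────┨
■■■■           ┃  ┃  [-] workspace/                 ┃
■■■■           ┃in┃    auth.c                       ┃
■■■■           ┃  ┃  > server.py                    ┃
■■■■           ┃  ┃    [+] scripts/                 ┃
■■■■           ┃  ┃                                 ┃
■■■■           ┃  ┃                                 ┃
■■■■           ┃} ┃                                 ┃
■■■■           ┃  ┃                                 ┃
■■■■           ┃/*┗━━━━━━━━━━━━━━━━━━━━━━━━━━━━━━━━━┛
               ┃                                     


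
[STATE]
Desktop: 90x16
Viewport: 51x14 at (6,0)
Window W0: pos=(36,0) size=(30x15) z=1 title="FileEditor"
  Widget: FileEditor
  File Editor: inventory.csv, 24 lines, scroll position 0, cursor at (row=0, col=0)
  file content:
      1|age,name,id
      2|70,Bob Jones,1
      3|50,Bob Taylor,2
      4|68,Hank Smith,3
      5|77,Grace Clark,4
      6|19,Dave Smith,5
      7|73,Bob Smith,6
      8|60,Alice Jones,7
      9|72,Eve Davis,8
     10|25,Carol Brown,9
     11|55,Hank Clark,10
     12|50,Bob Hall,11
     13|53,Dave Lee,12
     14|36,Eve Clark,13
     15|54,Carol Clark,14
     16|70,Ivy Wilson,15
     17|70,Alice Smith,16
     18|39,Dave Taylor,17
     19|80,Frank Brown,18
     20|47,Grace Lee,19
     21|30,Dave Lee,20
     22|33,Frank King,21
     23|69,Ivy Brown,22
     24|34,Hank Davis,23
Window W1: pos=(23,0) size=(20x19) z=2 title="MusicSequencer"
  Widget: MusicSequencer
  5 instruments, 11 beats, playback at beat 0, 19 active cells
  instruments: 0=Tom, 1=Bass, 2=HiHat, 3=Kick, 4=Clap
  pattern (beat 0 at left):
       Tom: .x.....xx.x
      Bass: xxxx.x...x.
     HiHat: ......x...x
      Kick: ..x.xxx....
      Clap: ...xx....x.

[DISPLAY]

                 ┏━━━━━━━━━━━━━━━━━━┓━━━━━━━━━━━━━━
                 ┃ MusicSequencer   ┃ditor         
                 ┠──────────────────┨──────────────
                 ┃      ▼1234567890 ┃me,id         
                 ┃   Tom·█·····██·█ ┃ Jones,1      
                 ┃  Bass████·█···█· ┃ Taylor,2     
                 ┃ HiHat······█···█ ┃k Smith,3     
                 ┃  Kick··█·███···· ┃ce Clark,4    
                 ┃  Clap···██····█· ┃e Smith,5     
                 ┃                  ┃ Smith,6      
                 ┃                  ┃ce Jones,7    
                 ┃                  ┃ Davis,8      
                 ┃                  ┃ol Brown,9    
                 ┃                  ┃k Clark,10    


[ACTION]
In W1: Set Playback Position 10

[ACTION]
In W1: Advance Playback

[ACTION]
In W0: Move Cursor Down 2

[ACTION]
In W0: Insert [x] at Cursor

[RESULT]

                 ┏━━━━━━━━━━━━━━━━━━┓━━━━━━━━━━━━━━
                 ┃ MusicSequencer   ┃ditor         
                 ┠──────────────────┨──────────────
                 ┃      ▼1234567890 ┃me,id         
                 ┃   Tom·█·····██·█ ┃ Jones,1      
                 ┃  Bass████·█···█· ┃b Taylor,2    
                 ┃ HiHat······█···█ ┃k Smith,3     
                 ┃  Kick··█·███···· ┃ce Clark,4    
                 ┃  Clap···██····█· ┃e Smith,5     
                 ┃                  ┃ Smith,6      
                 ┃                  ┃ce Jones,7    
                 ┃                  ┃ Davis,8      
                 ┃                  ┃ol Brown,9    
                 ┃                  ┃k Clark,10    


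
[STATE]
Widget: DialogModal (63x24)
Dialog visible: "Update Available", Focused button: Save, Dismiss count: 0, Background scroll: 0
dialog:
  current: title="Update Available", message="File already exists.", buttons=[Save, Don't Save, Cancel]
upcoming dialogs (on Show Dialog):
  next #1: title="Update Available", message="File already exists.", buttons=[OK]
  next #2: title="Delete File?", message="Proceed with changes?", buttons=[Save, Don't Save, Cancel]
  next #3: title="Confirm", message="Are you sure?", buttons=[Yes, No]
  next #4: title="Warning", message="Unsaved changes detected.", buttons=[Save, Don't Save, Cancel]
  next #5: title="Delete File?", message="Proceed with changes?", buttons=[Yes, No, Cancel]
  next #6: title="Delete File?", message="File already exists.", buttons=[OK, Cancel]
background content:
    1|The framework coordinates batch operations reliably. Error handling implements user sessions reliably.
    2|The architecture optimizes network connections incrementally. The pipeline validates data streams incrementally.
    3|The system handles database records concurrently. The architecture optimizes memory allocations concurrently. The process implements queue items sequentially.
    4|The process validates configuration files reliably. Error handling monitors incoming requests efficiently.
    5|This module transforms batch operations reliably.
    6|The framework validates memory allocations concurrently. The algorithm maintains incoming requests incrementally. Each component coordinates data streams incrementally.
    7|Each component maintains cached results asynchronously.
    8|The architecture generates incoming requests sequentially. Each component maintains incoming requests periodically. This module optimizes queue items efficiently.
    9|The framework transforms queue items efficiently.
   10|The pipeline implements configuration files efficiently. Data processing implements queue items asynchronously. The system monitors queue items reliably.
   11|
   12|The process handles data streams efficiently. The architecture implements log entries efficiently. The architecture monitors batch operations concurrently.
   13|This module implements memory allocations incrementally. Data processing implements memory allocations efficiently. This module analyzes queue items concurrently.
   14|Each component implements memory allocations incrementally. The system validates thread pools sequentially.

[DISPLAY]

The framework coordinates batch operations reliably. Error hand
The architecture optimizes network connections incrementally. T
The system handles database records concurrently. The architect
The process validates configuration files reliably. Error handl
This module transforms batch operations reliably.              
The framework validates memory allocations concurrently. The al
Each component maintains cached results asynchronously.        
The architecture generates incoming requests sequentially. Each
The framework transforms queue items efficiently.              
The pipeline im┌──────────────────────────────┐iciently. Data p
               │       Update Available       │                
The process han│     File already exists.     │he architecture 
This module imp│ [Save]  Don't Save   Cancel  │mentally. Data p
Each component └──────────────────────────────┘crementally. The
                                                               
                                                               
                                                               
                                                               
                                                               
                                                               
                                                               
                                                               
                                                               
                                                               


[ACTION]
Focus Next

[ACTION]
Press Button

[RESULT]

The framework coordinates batch operations reliably. Error hand
The architecture optimizes network connections incrementally. T
The system handles database records concurrently. The architect
The process validates configuration files reliably. Error handl
This module transforms batch operations reliably.              
The framework validates memory allocations concurrently. The al
Each component maintains cached results asynchronously.        
The architecture generates incoming requests sequentially. Each
The framework transforms queue items efficiently.              
The pipeline implements configuration files efficiently. Data p
                                                               
The process handles data streams efficiently. The architecture 
This module implements memory allocations incrementally. Data p
Each component implements memory allocations incrementally. The
                                                               
                                                               
                                                               
                                                               
                                                               
                                                               
                                                               
                                                               
                                                               
                                                               


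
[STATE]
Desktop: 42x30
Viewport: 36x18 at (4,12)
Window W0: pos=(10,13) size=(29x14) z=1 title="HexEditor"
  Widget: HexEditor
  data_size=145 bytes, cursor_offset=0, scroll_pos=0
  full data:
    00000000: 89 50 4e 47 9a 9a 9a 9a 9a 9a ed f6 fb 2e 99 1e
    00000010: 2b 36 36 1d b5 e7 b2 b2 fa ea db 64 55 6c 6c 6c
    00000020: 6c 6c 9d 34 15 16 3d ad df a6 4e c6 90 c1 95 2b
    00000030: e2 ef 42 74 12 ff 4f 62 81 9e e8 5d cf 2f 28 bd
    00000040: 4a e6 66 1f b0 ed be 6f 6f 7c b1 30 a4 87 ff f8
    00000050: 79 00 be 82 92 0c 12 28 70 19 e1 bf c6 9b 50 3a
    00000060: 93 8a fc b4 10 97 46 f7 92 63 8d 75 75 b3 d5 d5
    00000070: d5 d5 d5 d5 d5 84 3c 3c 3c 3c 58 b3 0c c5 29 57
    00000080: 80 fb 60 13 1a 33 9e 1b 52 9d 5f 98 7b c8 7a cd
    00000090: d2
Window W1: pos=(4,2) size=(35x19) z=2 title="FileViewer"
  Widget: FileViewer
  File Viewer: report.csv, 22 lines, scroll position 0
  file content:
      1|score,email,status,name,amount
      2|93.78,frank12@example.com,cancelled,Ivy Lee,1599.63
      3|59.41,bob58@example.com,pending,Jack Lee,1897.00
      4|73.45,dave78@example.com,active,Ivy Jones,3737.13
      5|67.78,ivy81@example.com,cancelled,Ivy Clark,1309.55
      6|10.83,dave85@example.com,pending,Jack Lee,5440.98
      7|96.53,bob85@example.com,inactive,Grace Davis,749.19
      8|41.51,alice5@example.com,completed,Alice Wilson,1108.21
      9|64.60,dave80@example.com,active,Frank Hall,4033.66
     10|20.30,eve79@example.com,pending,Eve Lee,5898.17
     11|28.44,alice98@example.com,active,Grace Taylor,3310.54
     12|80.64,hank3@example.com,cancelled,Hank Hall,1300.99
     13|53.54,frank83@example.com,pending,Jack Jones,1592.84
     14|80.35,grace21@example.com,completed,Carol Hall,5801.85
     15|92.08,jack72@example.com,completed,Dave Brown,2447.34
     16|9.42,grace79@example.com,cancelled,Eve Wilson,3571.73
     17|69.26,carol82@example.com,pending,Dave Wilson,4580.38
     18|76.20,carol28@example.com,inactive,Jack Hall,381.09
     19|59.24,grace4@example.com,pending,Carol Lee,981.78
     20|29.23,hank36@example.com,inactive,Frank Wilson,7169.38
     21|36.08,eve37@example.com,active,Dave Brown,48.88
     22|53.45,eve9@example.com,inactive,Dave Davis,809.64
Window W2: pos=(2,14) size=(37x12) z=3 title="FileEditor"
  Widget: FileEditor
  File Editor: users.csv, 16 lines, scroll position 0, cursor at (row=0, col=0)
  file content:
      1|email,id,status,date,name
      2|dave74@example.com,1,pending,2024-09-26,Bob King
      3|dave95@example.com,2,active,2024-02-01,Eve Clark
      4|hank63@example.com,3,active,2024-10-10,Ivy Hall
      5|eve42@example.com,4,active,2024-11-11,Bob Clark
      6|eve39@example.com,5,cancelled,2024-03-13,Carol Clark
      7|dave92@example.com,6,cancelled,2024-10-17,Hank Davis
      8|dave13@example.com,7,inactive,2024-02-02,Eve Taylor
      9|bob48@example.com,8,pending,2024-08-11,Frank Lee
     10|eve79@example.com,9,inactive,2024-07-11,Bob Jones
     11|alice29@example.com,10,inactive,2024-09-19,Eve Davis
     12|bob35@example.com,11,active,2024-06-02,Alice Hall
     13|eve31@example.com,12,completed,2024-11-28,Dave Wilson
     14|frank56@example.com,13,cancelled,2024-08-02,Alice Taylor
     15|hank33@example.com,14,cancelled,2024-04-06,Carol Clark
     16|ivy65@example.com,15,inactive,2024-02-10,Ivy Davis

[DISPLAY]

┃41.51,alice5@example.com,complet░┃ 
┃64.60,dave80@example.com,active,░┃ 
━━━━━━━━━━━━━━━━━━━━━━━━━━━━━━━━━━┓ 
FileEditor                        ┃ 
──────────────────────────────────┨ 
mail,id,status,date,name         ▲┃ 
ave74@example.com,1,pending,2024-█┃ 
ave95@example.com,2,active,2024-0░┃ 
ank63@example.com,3,active,2024-1░┃ 
ve42@example.com,4,active,2024-11░┃ 
ve39@example.com,5,cancelled,2024░┃ 
ave92@example.com,6,cancelled,202░┃ 
ave13@example.com,7,inactive,2024▼┃ 
━━━━━━━━━━━━━━━━━━━━━━━━━━━━━━━━━━┛ 
      ┗━━━━━━━━━━━━━━━━━━━━━━━━━━━┛ 
                                    
                                    
                                    


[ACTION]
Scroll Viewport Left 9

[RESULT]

    ┃41.51,alice5@example.com,comple
    ┃64.60,dave80@example.com,active
  ┏━━━━━━━━━━━━━━━━━━━━━━━━━━━━━━━━━
  ┃ FileEditor                      
  ┠─────────────────────────────────
  ┃█mail,id,status,date,name        
  ┃dave74@example.com,1,pending,2024
  ┃dave95@example.com,2,active,2024-
  ┃hank63@example.com,3,active,2024-
  ┃eve42@example.com,4,active,2024-1
  ┃eve39@example.com,5,cancelled,202
  ┃dave92@example.com,6,cancelled,20
  ┃dave13@example.com,7,inactive,202
  ┗━━━━━━━━━━━━━━━━━━━━━━━━━━━━━━━━━
          ┗━━━━━━━━━━━━━━━━━━━━━━━━━
                                    
                                    
                                    


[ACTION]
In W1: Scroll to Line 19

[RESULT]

    ┃92.08,jack72@example.com,comple
    ┃9.42,grace79@example.com,cancel
  ┏━━━━━━━━━━━━━━━━━━━━━━━━━━━━━━━━━
  ┃ FileEditor                      
  ┠─────────────────────────────────
  ┃█mail,id,status,date,name        
  ┃dave74@example.com,1,pending,2024
  ┃dave95@example.com,2,active,2024-
  ┃hank63@example.com,3,active,2024-
  ┃eve42@example.com,4,active,2024-1
  ┃eve39@example.com,5,cancelled,202
  ┃dave92@example.com,6,cancelled,20
  ┃dave13@example.com,7,inactive,202
  ┗━━━━━━━━━━━━━━━━━━━━━━━━━━━━━━━━━
          ┗━━━━━━━━━━━━━━━━━━━━━━━━━
                                    
                                    
                                    


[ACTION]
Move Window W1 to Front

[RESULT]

    ┃92.08,jack72@example.com,comple
    ┃9.42,grace79@example.com,cancel
  ┏━┃69.26,carol82@example.com,pendi
  ┃ ┃76.20,carol28@example.com,inact
  ┠─┃59.24,grace4@example.com,pendin
  ┃█┃29.23,hank36@example.com,inacti
  ┃d┃36.08,eve37@example.com,active,
  ┃d┃53.45,eve9@example.com,inactive
  ┃h┗━━━━━━━━━━━━━━━━━━━━━━━━━━━━━━━
  ┃eve42@example.com,4,active,2024-1
  ┃eve39@example.com,5,cancelled,202
  ┃dave92@example.com,6,cancelled,20
  ┃dave13@example.com,7,inactive,202
  ┗━━━━━━━━━━━━━━━━━━━━━━━━━━━━━━━━━
          ┗━━━━━━━━━━━━━━━━━━━━━━━━━
                                    
                                    
                                    


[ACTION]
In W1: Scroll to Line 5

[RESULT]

    ┃80.64,hank3@example.com,cancell
    ┃53.54,frank83@example.com,pendi
  ┏━┃80.35,grace21@example.com,compl
  ┃ ┃92.08,jack72@example.com,comple
  ┠─┃9.42,grace79@example.com,cancel
  ┃█┃69.26,carol82@example.com,pendi
  ┃d┃76.20,carol28@example.com,inact
  ┃d┃59.24,grace4@example.com,pendin
  ┃h┗━━━━━━━━━━━━━━━━━━━━━━━━━━━━━━━
  ┃eve42@example.com,4,active,2024-1
  ┃eve39@example.com,5,cancelled,202
  ┃dave92@example.com,6,cancelled,20
  ┃dave13@example.com,7,inactive,202
  ┗━━━━━━━━━━━━━━━━━━━━━━━━━━━━━━━━━
          ┗━━━━━━━━━━━━━━━━━━━━━━━━━
                                    
                                    
                                    


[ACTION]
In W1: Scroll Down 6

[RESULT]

    ┃92.08,jack72@example.com,comple
    ┃9.42,grace79@example.com,cancel
  ┏━┃69.26,carol82@example.com,pendi
  ┃ ┃76.20,carol28@example.com,inact
  ┠─┃59.24,grace4@example.com,pendin
  ┃█┃29.23,hank36@example.com,inacti
  ┃d┃36.08,eve37@example.com,active,
  ┃d┃53.45,eve9@example.com,inactive
  ┃h┗━━━━━━━━━━━━━━━━━━━━━━━━━━━━━━━
  ┃eve42@example.com,4,active,2024-1
  ┃eve39@example.com,5,cancelled,202
  ┃dave92@example.com,6,cancelled,20
  ┃dave13@example.com,7,inactive,202
  ┗━━━━━━━━━━━━━━━━━━━━━━━━━━━━━━━━━
          ┗━━━━━━━━━━━━━━━━━━━━━━━━━
                                    
                                    
                                    
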